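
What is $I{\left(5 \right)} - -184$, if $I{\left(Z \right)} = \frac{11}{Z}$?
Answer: $\frac{931}{5} \approx 186.2$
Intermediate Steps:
$I{\left(5 \right)} - -184 = \frac{11}{5} - -184 = 11 \cdot \frac{1}{5} + 184 = \frac{11}{5} + 184 = \frac{931}{5}$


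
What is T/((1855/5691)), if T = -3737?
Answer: -3038181/265 ≈ -11465.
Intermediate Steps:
T/((1855/5691)) = -3737/(1855/5691) = -3737/(1855*(1/5691)) = -3737/265/813 = -3737*813/265 = -3038181/265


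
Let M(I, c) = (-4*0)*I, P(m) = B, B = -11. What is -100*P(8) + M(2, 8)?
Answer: 1100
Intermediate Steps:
P(m) = -11
M(I, c) = 0 (M(I, c) = (-1*0)*I = 0*I = 0)
-100*P(8) + M(2, 8) = -100*(-11) + 0 = 1100 + 0 = 1100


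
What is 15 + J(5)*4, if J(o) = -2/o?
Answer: 67/5 ≈ 13.400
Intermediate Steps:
15 + J(5)*4 = 15 - 2/5*4 = 15 - 2*⅕*4 = 15 - ⅖*4 = 15 - 8/5 = 67/5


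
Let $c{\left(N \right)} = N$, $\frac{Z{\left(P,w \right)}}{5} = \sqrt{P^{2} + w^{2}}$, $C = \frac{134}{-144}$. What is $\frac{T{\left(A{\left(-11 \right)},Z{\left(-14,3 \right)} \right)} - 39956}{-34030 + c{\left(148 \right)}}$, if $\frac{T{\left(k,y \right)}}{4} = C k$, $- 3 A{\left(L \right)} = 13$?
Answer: $\frac{2156753}{1829628} \approx 1.1788$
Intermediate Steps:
$C = - \frac{67}{72}$ ($C = 134 \left(- \frac{1}{144}\right) = - \frac{67}{72} \approx -0.93056$)
$A{\left(L \right)} = - \frac{13}{3}$ ($A{\left(L \right)} = \left(- \frac{1}{3}\right) 13 = - \frac{13}{3}$)
$Z{\left(P,w \right)} = 5 \sqrt{P^{2} + w^{2}}$
$T{\left(k,y \right)} = - \frac{67 k}{18}$ ($T{\left(k,y \right)} = 4 \left(- \frac{67 k}{72}\right) = - \frac{67 k}{18}$)
$\frac{T{\left(A{\left(-11 \right)},Z{\left(-14,3 \right)} \right)} - 39956}{-34030 + c{\left(148 \right)}} = \frac{\left(- \frac{67}{18}\right) \left(- \frac{13}{3}\right) - 39956}{-34030 + 148} = \frac{\frac{871}{54} - 39956}{-33882} = \left(- \frac{2156753}{54}\right) \left(- \frac{1}{33882}\right) = \frac{2156753}{1829628}$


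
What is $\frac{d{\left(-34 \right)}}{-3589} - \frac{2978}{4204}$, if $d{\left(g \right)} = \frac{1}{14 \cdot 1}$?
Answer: $- \frac{18704599}{26404273} \approx -0.70839$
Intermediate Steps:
$d{\left(g \right)} = \frac{1}{14}$
$\frac{d{\left(-34 \right)}}{-3589} - \frac{2978}{4204} = \frac{1}{14 \left(-3589\right)} - \frac{2978}{4204} = \frac{1}{14} \left(- \frac{1}{3589}\right) - \frac{1489}{2102} = - \frac{1}{50246} - \frac{1489}{2102} = - \frac{18704599}{26404273}$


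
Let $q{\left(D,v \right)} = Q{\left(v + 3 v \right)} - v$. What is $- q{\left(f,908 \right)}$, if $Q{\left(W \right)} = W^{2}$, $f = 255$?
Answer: $-13190516$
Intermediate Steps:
$q{\left(D,v \right)} = - v + 16 v^{2}$ ($q{\left(D,v \right)} = \left(v + 3 v\right)^{2} - v = \left(4 v\right)^{2} - v = 16 v^{2} - v = - v + 16 v^{2}$)
$- q{\left(f,908 \right)} = - 908 \left(-1 + 16 \cdot 908\right) = - 908 \left(-1 + 14528\right) = - 908 \cdot 14527 = \left(-1\right) 13190516 = -13190516$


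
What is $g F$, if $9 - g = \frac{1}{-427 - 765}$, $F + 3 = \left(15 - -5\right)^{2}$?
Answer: $\frac{4259413}{1192} \approx 3573.3$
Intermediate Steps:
$F = 397$ ($F = -3 + \left(15 - -5\right)^{2} = -3 + \left(15 + 5\right)^{2} = -3 + 20^{2} = -3 + 400 = 397$)
$g = \frac{10729}{1192}$ ($g = 9 - \frac{1}{-427 - 765} = 9 - \frac{1}{-1192} = 9 - - \frac{1}{1192} = 9 + \frac{1}{1192} = \frac{10729}{1192} \approx 9.0008$)
$g F = \frac{10729}{1192} \cdot 397 = \frac{4259413}{1192}$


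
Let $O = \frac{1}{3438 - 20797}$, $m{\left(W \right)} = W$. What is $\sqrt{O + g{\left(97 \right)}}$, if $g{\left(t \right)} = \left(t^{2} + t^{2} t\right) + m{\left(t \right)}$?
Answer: $\frac{2 \sqrt{69471174802085}}{17359} \approx 960.3$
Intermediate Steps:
$O = - \frac{1}{17359}$ ($O = \frac{1}{-17359} = - \frac{1}{17359} \approx -5.7607 \cdot 10^{-5}$)
$g{\left(t \right)} = t + t^{2} + t^{3}$ ($g{\left(t \right)} = \left(t^{2} + t^{2} t\right) + t = \left(t^{2} + t^{3}\right) + t = t + t^{2} + t^{3}$)
$\sqrt{O + g{\left(97 \right)}} = \sqrt{- \frac{1}{17359} + 97 \left(1 + 97 + 97^{2}\right)} = \sqrt{- \frac{1}{17359} + 97 \left(1 + 97 + 9409\right)} = \sqrt{- \frac{1}{17359} + 97 \cdot 9507} = \sqrt{- \frac{1}{17359} + 922179} = \sqrt{\frac{16008105260}{17359}} = \frac{2 \sqrt{69471174802085}}{17359}$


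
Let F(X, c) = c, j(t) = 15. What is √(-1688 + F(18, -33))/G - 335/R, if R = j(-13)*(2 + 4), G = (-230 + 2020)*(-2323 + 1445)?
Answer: -67/18 - I*√1721/1571620 ≈ -3.7222 - 2.6396e-5*I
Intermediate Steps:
G = -1571620 (G = 1790*(-878) = -1571620)
R = 90 (R = 15*(2 + 4) = 15*6 = 90)
√(-1688 + F(18, -33))/G - 335/R = √(-1688 - 33)/(-1571620) - 335/90 = √(-1721)*(-1/1571620) - 335*1/90 = (I*√1721)*(-1/1571620) - 67/18 = -I*√1721/1571620 - 67/18 = -67/18 - I*√1721/1571620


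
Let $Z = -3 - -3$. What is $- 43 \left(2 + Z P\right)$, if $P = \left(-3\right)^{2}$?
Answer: $-86$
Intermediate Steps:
$P = 9$
$Z = 0$ ($Z = -3 + 3 = 0$)
$- 43 \left(2 + Z P\right) = - 43 \left(2 + 0 \cdot 9\right) = - 43 \left(2 + 0\right) = \left(-43\right) 2 = -86$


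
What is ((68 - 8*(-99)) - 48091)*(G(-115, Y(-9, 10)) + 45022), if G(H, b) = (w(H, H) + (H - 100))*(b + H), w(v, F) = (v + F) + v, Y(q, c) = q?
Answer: -5406154722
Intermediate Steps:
w(v, F) = F + 2*v (w(v, F) = (F + v) + v = F + 2*v)
G(H, b) = (-100 + 4*H)*(H + b) (G(H, b) = ((H + 2*H) + (H - 100))*(b + H) = (3*H + (-100 + H))*(H + b) = (-100 + 4*H)*(H + b))
((68 - 8*(-99)) - 48091)*(G(-115, Y(-9, 10)) + 45022) = ((68 - 8*(-99)) - 48091)*((-100*(-115) - 100*(-9) + 4*(-115)**2 + 4*(-115)*(-9)) + 45022) = ((68 + 792) - 48091)*((11500 + 900 + 4*13225 + 4140) + 45022) = (860 - 48091)*((11500 + 900 + 52900 + 4140) + 45022) = -47231*(69440 + 45022) = -47231*114462 = -5406154722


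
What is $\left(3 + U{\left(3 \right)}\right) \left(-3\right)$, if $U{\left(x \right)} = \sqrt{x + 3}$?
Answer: $-9 - 3 \sqrt{6} \approx -16.348$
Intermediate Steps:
$U{\left(x \right)} = \sqrt{3 + x}$
$\left(3 + U{\left(3 \right)}\right) \left(-3\right) = \left(3 + \sqrt{3 + 3}\right) \left(-3\right) = \left(3 + \sqrt{6}\right) \left(-3\right) = -9 - 3 \sqrt{6}$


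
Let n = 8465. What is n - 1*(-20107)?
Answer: 28572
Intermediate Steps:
n - 1*(-20107) = 8465 - 1*(-20107) = 8465 + 20107 = 28572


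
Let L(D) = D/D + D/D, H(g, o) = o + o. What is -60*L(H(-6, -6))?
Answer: -120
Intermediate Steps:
H(g, o) = 2*o
L(D) = 2 (L(D) = 1 + 1 = 2)
-60*L(H(-6, -6)) = -60*2 = -120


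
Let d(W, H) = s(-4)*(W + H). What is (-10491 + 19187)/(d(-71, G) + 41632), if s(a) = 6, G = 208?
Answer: 4348/21227 ≈ 0.20483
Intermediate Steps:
d(W, H) = 6*H + 6*W (d(W, H) = 6*(W + H) = 6*(H + W) = 6*H + 6*W)
(-10491 + 19187)/(d(-71, G) + 41632) = (-10491 + 19187)/((6*208 + 6*(-71)) + 41632) = 8696/((1248 - 426) + 41632) = 8696/(822 + 41632) = 8696/42454 = 8696*(1/42454) = 4348/21227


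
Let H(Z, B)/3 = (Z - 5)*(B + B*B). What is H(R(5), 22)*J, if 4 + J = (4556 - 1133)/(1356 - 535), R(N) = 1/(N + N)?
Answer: -5169549/4105 ≈ -1259.3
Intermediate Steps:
R(N) = 1/(2*N)
J = 139/821 (J = -4 + (4556 - 1133)/(1356 - 535) = -4 + 3423/821 = 139/821 ≈ 0.16931)
H(Z, B) = 3*(-5 + Z)*(B + B²) (H(Z, B) = 3*((Z - 5)*(B + B*B)) = 3*((-5 + Z)*(B + B²)) = 3*(-5 + Z)*(B + B²))
H(R(5), 22)*J = (3*22*(-5 + (½)/5 - 5*22 + 22*((½)/5)))*(139/821) = (3*22*(-5 + (½)*(⅕) - 110 + 22*((½)*(⅕))))*(139/821) = (3*22*(-5 + ⅒ - 110 + 22*(⅒)))*(139/821) = (3*22*(-5 + ⅒ - 110 + 11/5))*(139/821) = (3*22*(-1127/10))*(139/821) = -37191/5*139/821 = -5169549/4105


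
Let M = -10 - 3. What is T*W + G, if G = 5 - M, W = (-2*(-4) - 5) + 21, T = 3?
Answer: 90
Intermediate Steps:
M = -13
W = 24 (W = (8 - 5) + 21 = 3 + 21 = 24)
G = 18 (G = 5 - 1*(-13) = 5 + 13 = 18)
T*W + G = 3*24 + 18 = 72 + 18 = 90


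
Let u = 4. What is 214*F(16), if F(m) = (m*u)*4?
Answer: 54784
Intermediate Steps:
F(m) = 16*m (F(m) = (m*4)*4 = (4*m)*4 = 16*m)
214*F(16) = 214*(16*16) = 214*256 = 54784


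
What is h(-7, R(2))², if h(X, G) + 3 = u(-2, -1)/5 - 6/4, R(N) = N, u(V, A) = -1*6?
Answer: 3249/100 ≈ 32.490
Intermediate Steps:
u(V, A) = -6
h(X, G) = -57/10 (h(X, G) = -3 + (-6/5 - 6/4) = -3 + (-6*⅕ - 6*¼) = -3 + (-6/5 - 3/2) = -3 - 27/10 = -57/10)
h(-7, R(2))² = (-57/10)² = 3249/100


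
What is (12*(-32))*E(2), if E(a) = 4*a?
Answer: -3072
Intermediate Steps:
(12*(-32))*E(2) = (12*(-32))*(4*2) = -384*8 = -3072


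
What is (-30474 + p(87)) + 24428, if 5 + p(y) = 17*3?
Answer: -6000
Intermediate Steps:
p(y) = 46 (p(y) = -5 + 17*3 = -5 + 51 = 46)
(-30474 + p(87)) + 24428 = (-30474 + 46) + 24428 = -30428 + 24428 = -6000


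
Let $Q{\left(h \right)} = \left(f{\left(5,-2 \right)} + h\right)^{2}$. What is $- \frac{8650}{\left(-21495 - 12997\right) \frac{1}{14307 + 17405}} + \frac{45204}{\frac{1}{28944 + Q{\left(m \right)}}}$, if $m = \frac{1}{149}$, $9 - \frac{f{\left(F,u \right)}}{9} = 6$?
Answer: $\frac{256789419556102640}{191439223} \approx 1.3414 \cdot 10^{9}$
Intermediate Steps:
$f{\left(F,u \right)} = 27$ ($f{\left(F,u \right)} = 81 - 54 = 27$)
$m = \frac{1}{149} \approx 0.0067114$
$Q{\left(h \right)} = \left(27 + h\right)^{2}$
$- \frac{8650}{\left(-21495 - 12997\right) \frac{1}{14307 + 17405}} + \frac{45204}{\frac{1}{28944 + Q{\left(m \right)}}} = - \frac{8650}{\left(-21495 - 12997\right) \frac{1}{14307 + 17405}} + \frac{45204}{\frac{1}{28944 + \left(27 + \frac{1}{149}\right)^{2}}} = - \frac{8650}{\left(-34492\right) \frac{1}{31712}} + \frac{45204}{\frac{1}{28944 + \left(\frac{4024}{149}\right)^{2}}} = - \frac{8650}{\left(-34492\right) \frac{1}{31712}} + \frac{45204}{\frac{1}{28944 + \frac{16192576}{22201}}} = - \frac{8650}{- \frac{8623}{7928}} + \frac{45204}{\frac{1}{\frac{658778320}{22201}}} = \left(-8650\right) \left(- \frac{7928}{8623}\right) + \frac{45204}{\frac{22201}{658778320}} = \frac{68577200}{8623} + 45204 \cdot \frac{658778320}{22201} = \frac{68577200}{8623} + \frac{29779415177280}{22201} = \frac{256789419556102640}{191439223}$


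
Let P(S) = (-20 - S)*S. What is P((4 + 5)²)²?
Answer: 66928761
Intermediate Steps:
P(S) = S*(-20 - S)
P((4 + 5)²)² = (-(4 + 5)²*(20 + (4 + 5)²))² = (-1*9²*(20 + 9²))² = (-1*81*(20 + 81))² = (-1*81*101)² = (-8181)² = 66928761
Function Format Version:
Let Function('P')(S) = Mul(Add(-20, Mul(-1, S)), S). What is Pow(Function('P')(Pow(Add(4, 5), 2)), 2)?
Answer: 66928761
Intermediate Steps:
Function('P')(S) = Mul(S, Add(-20, Mul(-1, S)))
Pow(Function('P')(Pow(Add(4, 5), 2)), 2) = Pow(Mul(-1, Pow(Add(4, 5), 2), Add(20, Pow(Add(4, 5), 2))), 2) = Pow(Mul(-1, Pow(9, 2), Add(20, Pow(9, 2))), 2) = Pow(Mul(-1, 81, Add(20, 81)), 2) = Pow(Mul(-1, 81, 101), 2) = Pow(-8181, 2) = 66928761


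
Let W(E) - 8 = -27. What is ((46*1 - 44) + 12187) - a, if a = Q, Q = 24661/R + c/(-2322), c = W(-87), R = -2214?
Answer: 580738411/47601 ≈ 12200.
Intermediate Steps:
W(E) = -19 (W(E) = 8 - 27 = -19)
c = -19
Q = -529822/47601 (Q = 24661/(-2214) - 19/(-2322) = 24661*(-1/2214) - 19*(-1/2322) = -24661/2214 + 19/2322 = -529822/47601 ≈ -11.130)
a = -529822/47601 ≈ -11.130
((46*1 - 44) + 12187) - a = ((46*1 - 44) + 12187) - 1*(-529822/47601) = ((46 - 44) + 12187) + 529822/47601 = (2 + 12187) + 529822/47601 = 12189 + 529822/47601 = 580738411/47601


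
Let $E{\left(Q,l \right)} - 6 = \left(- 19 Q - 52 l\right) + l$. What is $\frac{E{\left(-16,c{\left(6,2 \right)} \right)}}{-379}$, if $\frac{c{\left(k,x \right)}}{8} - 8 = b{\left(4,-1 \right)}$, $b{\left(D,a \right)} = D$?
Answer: $\frac{4586}{379} \approx 12.1$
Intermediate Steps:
$c{\left(k,x \right)} = 96$ ($c{\left(k,x \right)} = 64 + 8 \cdot 4 = 64 + 32 = 96$)
$E{\left(Q,l \right)} = 6 - 51 l - 19 Q$ ($E{\left(Q,l \right)} = 6 + \left(\left(- 19 Q - 52 l\right) + l\right) = 6 + \left(\left(- 52 l - 19 Q\right) + l\right) = 6 - \left(19 Q + 51 l\right) = 6 - 51 l - 19 Q$)
$\frac{E{\left(-16,c{\left(6,2 \right)} \right)}}{-379} = \frac{6 - 4896 - -304}{-379} = \left(6 - 4896 + 304\right) \left(- \frac{1}{379}\right) = \left(-4586\right) \left(- \frac{1}{379}\right) = \frac{4586}{379}$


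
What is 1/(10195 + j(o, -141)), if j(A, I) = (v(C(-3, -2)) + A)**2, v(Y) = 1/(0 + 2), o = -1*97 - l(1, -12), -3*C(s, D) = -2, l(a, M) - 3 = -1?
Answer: 4/79589 ≈ 5.0258e-5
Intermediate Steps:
l(a, M) = 2 (l(a, M) = 3 - 1 = 2)
C(s, D) = 2/3 (C(s, D) = -1/3*(-2) = 2/3)
o = -99 (o = -1*97 - 1*2 = -97 - 2 = -99)
v(Y) = 1/2
j(A, I) = (1/2 + A)**2
1/(10195 + j(o, -141)) = 1/(10195 + (1 + 2*(-99))**2/4) = 1/(10195 + (1 - 198)**2/4) = 1/(10195 + (1/4)*(-197)**2) = 1/(10195 + (1/4)*38809) = 1/(10195 + 38809/4) = 1/(79589/4) = 4/79589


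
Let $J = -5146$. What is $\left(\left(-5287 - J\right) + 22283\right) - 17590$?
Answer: $4552$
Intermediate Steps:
$\left(\left(-5287 - J\right) + 22283\right) - 17590 = \left(\left(-5287 - -5146\right) + 22283\right) - 17590 = \left(\left(-5287 + 5146\right) + 22283\right) - 17590 = \left(-141 + 22283\right) - 17590 = 22142 - 17590 = 4552$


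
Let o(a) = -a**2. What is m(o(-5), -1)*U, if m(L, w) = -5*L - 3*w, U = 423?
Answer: 54144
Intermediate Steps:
m(o(-5), -1)*U = (-(-5)*(-5)**2 - 3*(-1))*423 = (-(-5)*25 + 3)*423 = (-5*(-25) + 3)*423 = (125 + 3)*423 = 128*423 = 54144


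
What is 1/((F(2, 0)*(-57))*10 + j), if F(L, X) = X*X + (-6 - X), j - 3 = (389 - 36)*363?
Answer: 1/131562 ≈ 7.6010e-6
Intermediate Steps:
j = 128142 (j = 3 + (389 - 36)*363 = 3 + 353*363 = 3 + 128139 = 128142)
F(L, X) = -6 + X² - X (F(L, X) = X² + (-6 - X) = -6 + X² - X)
1/((F(2, 0)*(-57))*10 + j) = 1/(((-6 + 0² - 1*0)*(-57))*10 + 128142) = 1/(((-6 + 0 + 0)*(-57))*10 + 128142) = 1/(-6*(-57)*10 + 128142) = 1/(342*10 + 128142) = 1/(3420 + 128142) = 1/131562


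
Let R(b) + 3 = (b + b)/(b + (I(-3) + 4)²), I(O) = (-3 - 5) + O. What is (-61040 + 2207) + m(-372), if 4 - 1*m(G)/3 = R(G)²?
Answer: -6136887984/104329 ≈ -58822.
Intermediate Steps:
I(O) = -8 + O
R(b) = -3 + 2*b/(49 + b) (R(b) = -3 + (b + b)/(b + ((-8 - 3) + 4)²) = -3 + (2*b)/(b + (-11 + 4)²) = -3 + (2*b)/(b + (-7)²) = -3 + (2*b)/(b + 49) = -3 + (2*b)/(49 + b) = -3 + 2*b/(49 + b))
m(G) = 12 - 3*(-147 - G)²/(49 + G)²
(-61040 + 2207) + m(-372) = (-61040 + 2207) + (12 - 3*(147 - 372)²/(49 - 372)²) = -58833 + (12 - 3*(-225)²/(-323)²) = -58833 + (12 - 3*1/104329*50625) = -58833 + (12 - 151875/104329) = -58833 + 1100073/104329 = -6136887984/104329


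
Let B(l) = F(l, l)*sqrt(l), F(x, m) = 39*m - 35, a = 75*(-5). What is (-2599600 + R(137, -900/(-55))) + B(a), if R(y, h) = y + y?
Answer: -2599326 - 73300*I*sqrt(15) ≈ -2.5993e+6 - 2.8389e+5*I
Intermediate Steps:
a = -375
R(y, h) = 2*y
F(x, m) = -35 + 39*m
B(l) = sqrt(l)*(-35 + 39*l) (B(l) = (-35 + 39*l)*sqrt(l) = sqrt(l)*(-35 + 39*l))
(-2599600 + R(137, -900/(-55))) + B(a) = (-2599600 + 2*137) + sqrt(-375)*(-35 + 39*(-375)) = (-2599600 + 274) + (5*I*sqrt(15))*(-35 - 14625) = -2599326 + (5*I*sqrt(15))*(-14660) = -2599326 - 73300*I*sqrt(15)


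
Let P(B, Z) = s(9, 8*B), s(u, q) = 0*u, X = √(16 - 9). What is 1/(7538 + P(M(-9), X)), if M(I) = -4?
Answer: 1/7538 ≈ 0.00013266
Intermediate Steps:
X = √7 ≈ 2.6458
s(u, q) = 0
P(B, Z) = 0
1/(7538 + P(M(-9), X)) = 1/(7538 + 0) = 1/7538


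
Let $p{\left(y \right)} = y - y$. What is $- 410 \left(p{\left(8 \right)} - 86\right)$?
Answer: $35260$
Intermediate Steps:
$p{\left(y \right)} = 0$
$- 410 \left(p{\left(8 \right)} - 86\right) = - 410 \left(0 - 86\right) = \left(-410\right) \left(-86\right) = 35260$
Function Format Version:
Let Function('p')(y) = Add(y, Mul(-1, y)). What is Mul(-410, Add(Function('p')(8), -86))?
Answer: 35260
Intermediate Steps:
Function('p')(y) = 0
Mul(-410, Add(Function('p')(8), -86)) = Mul(-410, Add(0, -86)) = Mul(-410, -86) = 35260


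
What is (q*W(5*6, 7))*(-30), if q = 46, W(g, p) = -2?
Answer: 2760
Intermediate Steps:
(q*W(5*6, 7))*(-30) = (46*(-2))*(-30) = -92*(-30) = 2760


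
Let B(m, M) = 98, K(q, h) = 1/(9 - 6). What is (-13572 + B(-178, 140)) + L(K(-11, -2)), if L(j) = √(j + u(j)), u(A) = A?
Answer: -13474 + √6/3 ≈ -13473.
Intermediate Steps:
K(q, h) = ⅓ (K(q, h) = 1/3 = ⅓)
L(j) = √2*√j (L(j) = √(j + j) = √(2*j) = √2*√j)
(-13572 + B(-178, 140)) + L(K(-11, -2)) = (-13572 + 98) + √2*√(⅓) = -13474 + √2*(√3/3) = -13474 + √6/3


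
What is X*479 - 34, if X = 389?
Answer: 186297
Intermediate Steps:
X*479 - 34 = 389*479 - 34 = 186331 - 34 = 186297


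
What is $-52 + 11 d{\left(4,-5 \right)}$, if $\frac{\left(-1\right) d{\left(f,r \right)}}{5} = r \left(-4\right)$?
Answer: $-1152$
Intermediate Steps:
$d{\left(f,r \right)} = 20 r$ ($d{\left(f,r \right)} = - 5 r \left(-4\right) = - 5 \left(- 4 r\right) = 20 r$)
$-52 + 11 d{\left(4,-5 \right)} = -52 + 11 \cdot 20 \left(-5\right) = -52 + 11 \left(-100\right) = -52 - 1100 = -1152$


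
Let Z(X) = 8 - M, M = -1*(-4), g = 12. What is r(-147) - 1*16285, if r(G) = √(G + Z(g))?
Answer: -16285 + I*√143 ≈ -16285.0 + 11.958*I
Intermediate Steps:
M = 4
Z(X) = 4 (Z(X) = 8 - 1*4 = 8 - 4 = 4)
r(G) = √(4 + G) (r(G) = √(G + 4) = √(4 + G))
r(-147) - 1*16285 = √(4 - 147) - 1*16285 = √(-143) - 16285 = I*√143 - 16285 = -16285 + I*√143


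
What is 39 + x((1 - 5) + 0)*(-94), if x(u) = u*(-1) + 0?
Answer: -337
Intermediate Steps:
x(u) = -u (x(u) = -u + 0 = -u)
39 + x((1 - 5) + 0)*(-94) = 39 - ((1 - 5) + 0)*(-94) = 39 - (-4 + 0)*(-94) = 39 - 1*(-4)*(-94) = 39 + 4*(-94) = 39 - 376 = -337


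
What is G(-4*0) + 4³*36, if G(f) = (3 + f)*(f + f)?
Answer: 2304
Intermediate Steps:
G(f) = 2*f*(3 + f) (G(f) = (3 + f)*(2*f) = 2*f*(3 + f))
G(-4*0) + 4³*36 = 2*(-4*0)*(3 - 4*0) + 4³*36 = 2*0*(3 + 0) + 64*36 = 2*0*3 + 2304 = 0 + 2304 = 2304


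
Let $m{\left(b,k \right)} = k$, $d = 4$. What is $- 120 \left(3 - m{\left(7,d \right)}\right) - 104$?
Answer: $16$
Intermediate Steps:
$- 120 \left(3 - m{\left(7,d \right)}\right) - 104 = - 120 \left(3 - 4\right) - 104 = \left(-120\right) \left(-1\right) - 104 = 120 - 104 = 16$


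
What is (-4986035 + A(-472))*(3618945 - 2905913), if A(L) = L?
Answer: -3555539059224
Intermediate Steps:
(-4986035 + A(-472))*(3618945 - 2905913) = (-4986035 - 472)*(3618945 - 2905913) = -4986507*713032 = -3555539059224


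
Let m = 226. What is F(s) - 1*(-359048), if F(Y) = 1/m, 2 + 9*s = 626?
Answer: 81144849/226 ≈ 3.5905e+5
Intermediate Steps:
s = 208/3 (s = -2/9 + (⅑)*626 = -2/9 + 626/9 = 208/3 ≈ 69.333)
F(Y) = 1/226
F(s) - 1*(-359048) = 1/226 - 1*(-359048) = 1/226 + 359048 = 81144849/226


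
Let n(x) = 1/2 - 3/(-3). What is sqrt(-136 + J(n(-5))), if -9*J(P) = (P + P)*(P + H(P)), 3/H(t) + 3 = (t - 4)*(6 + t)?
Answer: I*sqrt(4131282)/174 ≈ 11.681*I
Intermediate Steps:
n(x) = 3/2 (n(x) = 1*(1/2) - 3*(-1/3) = 1/2 + 1 = 3/2)
H(t) = 3/(-3 + (-4 + t)*(6 + t)) (H(t) = 3/(-3 + (t - 4)*(6 + t)) = 3/(-3 + (-4 + t)*(6 + t)))
J(P) = -2*P*(P + 3/(-27 + P**2 + 2*P))/9 (J(P) = -(P + P)*(P + 3/(-27 + P**2 + 2*P))/9 = -2*P*(P + 3/(-27 + P**2 + 2*P))/9)
sqrt(-136 + J(n(-5))) = sqrt(-136 - 2*3/2*(3 + 3*(-27 + (3/2)**2 + 2*(3/2))/2)/(-243 + 9*(3/2)**2 + 18*(3/2))) = sqrt(-136 - 2*3/2*(3 + 3*(-27 + 9/4 + 3)/2)/(-243 + 9*(9/4) + 27)) = sqrt(-136 - 2*3/2*(3 + (3/2)*(-87/4))/(-243 + 81/4 + 27)) = sqrt(-136 - 2*3/2*(3 - 261/8)/(-783/4)) = sqrt(-136 - 2*3/2*(-4/783)*(-237/8)) = sqrt(-136 - 79/174) = sqrt(-23743/174) = I*sqrt(4131282)/174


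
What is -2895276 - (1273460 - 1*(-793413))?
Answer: -4962149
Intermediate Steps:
-2895276 - (1273460 - 1*(-793413)) = -2895276 - (1273460 + 793413) = -2895276 - 1*2066873 = -2895276 - 2066873 = -4962149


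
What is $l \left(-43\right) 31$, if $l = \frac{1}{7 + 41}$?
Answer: $- \frac{1333}{48} \approx -27.771$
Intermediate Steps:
$l = \frac{1}{48} \approx 0.020833$
$l \left(-43\right) 31 = \frac{1}{48} \left(-43\right) 31 = \left(- \frac{43}{48}\right) 31 = - \frac{1333}{48}$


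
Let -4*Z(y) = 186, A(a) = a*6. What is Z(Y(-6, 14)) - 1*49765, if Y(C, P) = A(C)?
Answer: -99623/2 ≈ -49812.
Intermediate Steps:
A(a) = 6*a
Y(C, P) = 6*C
Z(y) = -93/2 (Z(y) = -1/4*186 = -93/2)
Z(Y(-6, 14)) - 1*49765 = -93/2 - 1*49765 = -93/2 - 49765 = -99623/2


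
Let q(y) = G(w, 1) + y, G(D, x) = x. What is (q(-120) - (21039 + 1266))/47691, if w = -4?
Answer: -22424/47691 ≈ -0.47019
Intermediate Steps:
q(y) = 1 + y
(q(-120) - (21039 + 1266))/47691 = ((1 - 120) - (21039 + 1266))/47691 = (-119 - 1*22305)*(1/47691) = (-119 - 22305)*(1/47691) = -22424*1/47691 = -22424/47691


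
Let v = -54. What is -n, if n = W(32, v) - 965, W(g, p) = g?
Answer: 933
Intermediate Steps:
n = -933 (n = 32 - 965 = -933)
-n = -1*(-933) = 933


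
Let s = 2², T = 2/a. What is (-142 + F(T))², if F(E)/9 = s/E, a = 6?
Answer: 1156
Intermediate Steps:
T = ⅓ (T = 2/6 = 2*(⅙) = ⅓ ≈ 0.33333)
s = 4
F(E) = 36/E (F(E) = 9*(4/E) = 36/E)
(-142 + F(T))² = (-142 + 36/(⅓))² = (-142 + 36*3)² = (-142 + 108)² = (-34)² = 1156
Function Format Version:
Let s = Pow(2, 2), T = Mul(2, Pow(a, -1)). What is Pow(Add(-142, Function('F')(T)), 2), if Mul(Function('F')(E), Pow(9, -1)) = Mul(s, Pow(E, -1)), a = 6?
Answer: 1156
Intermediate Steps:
T = Rational(1, 3) (T = Mul(2, Pow(6, -1)) = Mul(2, Rational(1, 6)) = Rational(1, 3) ≈ 0.33333)
s = 4
Function('F')(E) = Mul(36, Pow(E, -1)) (Function('F')(E) = Mul(9, Mul(4, Pow(E, -1))) = Mul(36, Pow(E, -1)))
Pow(Add(-142, Function('F')(T)), 2) = Pow(Add(-142, Mul(36, Pow(Rational(1, 3), -1))), 2) = Pow(Add(-142, Mul(36, 3)), 2) = Pow(Add(-142, 108), 2) = Pow(-34, 2) = 1156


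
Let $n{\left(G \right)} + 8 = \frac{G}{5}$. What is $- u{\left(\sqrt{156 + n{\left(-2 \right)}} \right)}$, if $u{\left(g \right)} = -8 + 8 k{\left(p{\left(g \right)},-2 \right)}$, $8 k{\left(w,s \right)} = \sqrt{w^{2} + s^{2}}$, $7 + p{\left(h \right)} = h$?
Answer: $8 - \frac{\sqrt{5015 - 210 \sqrt{410}}}{5} \approx 2.4761$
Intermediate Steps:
$p{\left(h \right)} = -7 + h$
$k{\left(w,s \right)} = \frac{\sqrt{s^{2} + w^{2}}}{8}$ ($k{\left(w,s \right)} = \frac{\sqrt{w^{2} + s^{2}}}{8} = \frac{\sqrt{s^{2} + w^{2}}}{8}$)
$n{\left(G \right)} = -8 + \frac{G}{5}$
$u{\left(g \right)} = -8 + \sqrt{4 + \left(-7 + g\right)^{2}}$ ($u{\left(g \right)} = -8 + 8 \frac{\sqrt{\left(-2\right)^{2} + \left(-7 + g\right)^{2}}}{8} = -8 + 8 \frac{\sqrt{4 + \left(-7 + g\right)^{2}}}{8} = -8 + \sqrt{4 + \left(-7 + g\right)^{2}}$)
$- u{\left(\sqrt{156 + n{\left(-2 \right)}} \right)} = - (-8 + \sqrt{4 + \left(-7 + \sqrt{156 + \left(-8 + \frac{1}{5} \left(-2\right)\right)}\right)^{2}}) = - (-8 + \sqrt{4 + \left(-7 + \sqrt{156 - \frac{42}{5}}\right)^{2}}) = - (-8 + \sqrt{4 + \left(-7 + \sqrt{\frac{738}{5}}\right)^{2}}) = - (-8 + \sqrt{4 + \left(-7 + \frac{3 \sqrt{410}}{5}\right)^{2}}) = 8 - \sqrt{4 + \left(-7 + \frac{3 \sqrt{410}}{5}\right)^{2}}$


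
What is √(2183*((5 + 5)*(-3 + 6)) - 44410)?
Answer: 2*√5270 ≈ 145.19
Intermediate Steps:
√(2183*((5 + 5)*(-3 + 6)) - 44410) = √(2183*(10*3) - 44410) = √(2183*30 - 44410) = √(65490 - 44410) = √21080 = 2*√5270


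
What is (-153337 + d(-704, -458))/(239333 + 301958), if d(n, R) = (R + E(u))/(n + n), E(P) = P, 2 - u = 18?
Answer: -107949011/381068864 ≈ -0.28328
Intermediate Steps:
u = -16 (u = 2 - 1*18 = 2 - 18 = -16)
d(n, R) = (-16 + R)/(2*n) (d(n, R) = (R - 16)/(n + n) = (-16 + R)/((2*n)) = (-16 + R)*(1/(2*n)) = (-16 + R)/(2*n))
(-153337 + d(-704, -458))/(239333 + 301958) = (-153337 + (½)*(-16 - 458)/(-704))/(239333 + 301958) = (-153337 + (½)*(-1/704)*(-474))/541291 = (-153337 + 237/704)*(1/541291) = -107949011/704*1/541291 = -107949011/381068864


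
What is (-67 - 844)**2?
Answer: 829921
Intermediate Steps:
(-67 - 844)**2 = (-911)**2 = 829921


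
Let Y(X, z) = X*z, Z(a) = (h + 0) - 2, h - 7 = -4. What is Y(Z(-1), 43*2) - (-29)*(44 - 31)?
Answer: 463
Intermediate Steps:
h = 3 (h = 7 - 4 = 3)
Z(a) = 1 (Z(a) = (3 + 0) - 2 = 3 - 2 = 1)
Y(Z(-1), 43*2) - (-29)*(44 - 31) = 1*(43*2) - (-29)*(44 - 31) = 1*86 - (-29)*13 = 86 - 1*(-377) = 86 + 377 = 463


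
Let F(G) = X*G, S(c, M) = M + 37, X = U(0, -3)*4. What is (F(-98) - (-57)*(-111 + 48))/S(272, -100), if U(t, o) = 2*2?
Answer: 737/9 ≈ 81.889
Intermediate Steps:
U(t, o) = 4
X = 16 (X = 4*4 = 16)
S(c, M) = 37 + M
F(G) = 16*G
(F(-98) - (-57)*(-111 + 48))/S(272, -100) = (16*(-98) - (-57)*(-111 + 48))/(37 - 100) = (-1568 - (-57)*(-63))/(-63) = (-1568 - 1*3591)*(-1/63) = (-1568 - 3591)*(-1/63) = -5159*(-1/63) = 737/9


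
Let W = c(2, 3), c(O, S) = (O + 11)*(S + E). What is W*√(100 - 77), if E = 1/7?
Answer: 286*√23/7 ≈ 195.94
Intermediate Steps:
E = ⅐ ≈ 0.14286
c(O, S) = (11 + O)*(⅐ + S) (c(O, S) = (O + 11)*(S + ⅐) = (11 + O)*(⅐ + S))
W = 286/7 (W = 11/7 + 11*3 + (⅐)*2 + 2*3 = 11/7 + 33 + 2/7 + 6 = 286/7 ≈ 40.857)
W*√(100 - 77) = 286*√(100 - 77)/7 = 286*√23/7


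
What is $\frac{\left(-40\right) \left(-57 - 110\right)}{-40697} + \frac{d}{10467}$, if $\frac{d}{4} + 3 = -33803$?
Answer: $- \frac{5573130688}{425975499} \approx -13.083$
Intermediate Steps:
$d = -135224$ ($d = -12 + 4 \left(-33803\right) = -12 - 135212 = -135224$)
$\frac{\left(-40\right) \left(-57 - 110\right)}{-40697} + \frac{d}{10467} = \frac{\left(-40\right) \left(-57 - 110\right)}{-40697} - \frac{135224}{10467} = \left(-40\right) \left(-167\right) \left(- \frac{1}{40697}\right) - \frac{135224}{10467} = 6680 \left(- \frac{1}{40697}\right) - \frac{135224}{10467} = - \frac{6680}{40697} - \frac{135224}{10467} = - \frac{5573130688}{425975499}$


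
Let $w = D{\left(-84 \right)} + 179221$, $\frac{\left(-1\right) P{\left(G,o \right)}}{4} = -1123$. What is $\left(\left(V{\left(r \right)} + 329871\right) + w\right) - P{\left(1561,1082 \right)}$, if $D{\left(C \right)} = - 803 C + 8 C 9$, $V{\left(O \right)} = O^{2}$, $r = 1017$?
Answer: $1600293$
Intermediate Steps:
$P{\left(G,o \right)} = 4492$ ($P{\left(G,o \right)} = \left(-4\right) \left(-1123\right) = 4492$)
$D{\left(C \right)} = - 731 C$ ($D{\left(C \right)} = - 803 C + 72 C = - 731 C$)
$w = 240625$ ($w = \left(-731\right) \left(-84\right) + 179221 = 61404 + 179221 = 240625$)
$\left(\left(V{\left(r \right)} + 329871\right) + w\right) - P{\left(1561,1082 \right)} = \left(\left(1017^{2} + 329871\right) + 240625\right) - 4492 = \left(\left(1034289 + 329871\right) + 240625\right) - 4492 = \left(1364160 + 240625\right) - 4492 = 1604785 - 4492 = 1600293$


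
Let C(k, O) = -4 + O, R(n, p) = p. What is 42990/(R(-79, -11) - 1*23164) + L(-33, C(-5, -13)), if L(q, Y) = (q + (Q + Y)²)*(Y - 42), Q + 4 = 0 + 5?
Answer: -20330431/1545 ≈ -13159.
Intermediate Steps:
Q = 1 (Q = -4 + (0 + 5) = -4 + 5 = 1)
L(q, Y) = (-42 + Y)*(q + (1 + Y)²) (L(q, Y) = (q + (1 + Y)²)*(Y - 42) = (q + (1 + Y)²)*(-42 + Y) = (-42 + Y)*(q + (1 + Y)²))
42990/(R(-79, -11) - 1*23164) + L(-33, C(-5, -13)) = 42990/(-11 - 1*23164) + (-42*(-33) - 42*(1 + (-4 - 13))² + (-4 - 13)*(-33) + (-4 - 13)*(1 + (-4 - 13))²) = 42990/(-11 - 23164) + (1386 - 42*(1 - 17)² - 17*(-33) - 17*(1 - 17)²) = 42990/(-23175) + (1386 - 42*(-16)² + 561 - 17*(-16)²) = 42990*(-1/23175) + (1386 - 42*256 + 561 - 17*256) = -2866/1545 + (1386 - 10752 + 561 - 4352) = -2866/1545 - 13157 = -20330431/1545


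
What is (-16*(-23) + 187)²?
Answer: 308025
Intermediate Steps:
(-16*(-23) + 187)² = (368 + 187)² = 555² = 308025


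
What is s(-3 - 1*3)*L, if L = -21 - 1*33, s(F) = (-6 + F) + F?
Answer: 972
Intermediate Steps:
s(F) = -6 + 2*F
L = -54 (L = -21 - 33 = -54)
s(-3 - 1*3)*L = (-6 + 2*(-3 - 1*3))*(-54) = (-6 + 2*(-3 - 3))*(-54) = (-6 + 2*(-6))*(-54) = (-6 - 12)*(-54) = -18*(-54) = 972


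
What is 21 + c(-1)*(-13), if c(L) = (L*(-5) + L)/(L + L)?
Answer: 47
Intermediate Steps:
c(L) = -2 (c(L) = (-5*L + L)/((2*L)) = (-4*L)*(1/(2*L)) = -2)
21 + c(-1)*(-13) = 21 - 2*(-13) = 21 + 26 = 47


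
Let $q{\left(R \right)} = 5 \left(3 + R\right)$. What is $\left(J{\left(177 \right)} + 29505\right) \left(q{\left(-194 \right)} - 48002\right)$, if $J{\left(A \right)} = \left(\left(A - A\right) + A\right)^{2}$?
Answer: $-2978250138$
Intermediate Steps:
$J{\left(A \right)} = A^{2}$ ($J{\left(A \right)} = \left(0 + A\right)^{2} = A^{2}$)
$q{\left(R \right)} = 15 + 5 R$
$\left(J{\left(177 \right)} + 29505\right) \left(q{\left(-194 \right)} - 48002\right) = \left(177^{2} + 29505\right) \left(\left(15 + 5 \left(-194\right)\right) - 48002\right) = \left(31329 + 29505\right) \left(\left(15 - 970\right) - 48002\right) = 60834 \left(-955 - 48002\right) = 60834 \left(-48957\right) = -2978250138$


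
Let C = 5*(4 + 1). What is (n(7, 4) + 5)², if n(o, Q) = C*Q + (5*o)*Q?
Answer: 60025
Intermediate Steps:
C = 25 (C = 5*5 = 25)
n(o, Q) = 25*Q + 5*Q*o (n(o, Q) = 25*Q + (5*o)*Q = 25*Q + 5*Q*o)
(n(7, 4) + 5)² = (5*4*(5 + 7) + 5)² = (5*4*12 + 5)² = (240 + 5)² = 245² = 60025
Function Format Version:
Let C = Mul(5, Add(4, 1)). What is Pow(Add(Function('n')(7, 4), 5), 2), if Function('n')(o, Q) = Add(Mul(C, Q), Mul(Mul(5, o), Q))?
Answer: 60025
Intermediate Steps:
C = 25 (C = Mul(5, 5) = 25)
Function('n')(o, Q) = Add(Mul(25, Q), Mul(5, Q, o)) (Function('n')(o, Q) = Add(Mul(25, Q), Mul(Mul(5, o), Q)) = Add(Mul(25, Q), Mul(5, Q, o)))
Pow(Add(Function('n')(7, 4), 5), 2) = Pow(Add(Mul(5, 4, Add(5, 7)), 5), 2) = Pow(Add(Mul(5, 4, 12), 5), 2) = Pow(Add(240, 5), 2) = Pow(245, 2) = 60025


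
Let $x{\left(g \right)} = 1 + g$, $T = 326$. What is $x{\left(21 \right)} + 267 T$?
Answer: $87064$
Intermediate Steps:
$x{\left(21 \right)} + 267 T = \left(1 + 21\right) + 267 \cdot 326 = 22 + 87042 = 87064$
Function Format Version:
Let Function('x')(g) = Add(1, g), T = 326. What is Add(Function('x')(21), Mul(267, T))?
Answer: 87064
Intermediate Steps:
Add(Function('x')(21), Mul(267, T)) = Add(Add(1, 21), Mul(267, 326)) = Add(22, 87042) = 87064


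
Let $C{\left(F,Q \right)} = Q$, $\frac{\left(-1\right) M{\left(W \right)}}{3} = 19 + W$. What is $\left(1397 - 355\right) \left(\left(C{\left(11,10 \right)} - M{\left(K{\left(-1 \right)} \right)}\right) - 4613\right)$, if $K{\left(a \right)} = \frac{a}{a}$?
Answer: $-4733806$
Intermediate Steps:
$K{\left(a \right)} = 1$
$M{\left(W \right)} = -57 - 3 W$ ($M{\left(W \right)} = - 3 \left(19 + W\right) = -57 - 3 W$)
$\left(1397 - 355\right) \left(\left(C{\left(11,10 \right)} - M{\left(K{\left(-1 \right)} \right)}\right) - 4613\right) = \left(1397 - 355\right) \left(\left(10 - \left(-57 - 3\right)\right) - 4613\right) = 1042 \left(\left(10 - \left(-57 - 3\right)\right) - 4613\right) = 1042 \left(\left(10 - -60\right) - 4613\right) = 1042 \left(\left(10 + 60\right) - 4613\right) = 1042 \left(70 - 4613\right) = 1042 \left(-4543\right) = -4733806$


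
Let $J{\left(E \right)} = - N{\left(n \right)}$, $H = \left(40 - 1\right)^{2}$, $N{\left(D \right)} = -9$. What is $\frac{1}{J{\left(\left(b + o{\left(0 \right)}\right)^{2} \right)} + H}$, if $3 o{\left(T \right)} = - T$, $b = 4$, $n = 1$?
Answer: $\frac{1}{1530} \approx 0.00065359$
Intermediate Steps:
$o{\left(T \right)} = - \frac{T}{3}$ ($o{\left(T \right)} = \frac{\left(-1\right) T}{3} = - \frac{T}{3}$)
$H = 1521$ ($H = 39^{2} = 1521$)
$J{\left(E \right)} = 9$ ($J{\left(E \right)} = \left(-1\right) \left(-9\right) = 9$)
$\frac{1}{J{\left(\left(b + o{\left(0 \right)}\right)^{2} \right)} + H} = \frac{1}{9 + 1521} = \frac{1}{1530}$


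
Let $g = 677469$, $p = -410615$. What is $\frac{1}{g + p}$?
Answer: $\frac{1}{266854} \approx 3.7474 \cdot 10^{-6}$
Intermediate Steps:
$\frac{1}{g + p} = \frac{1}{677469 - 410615} = \frac{1}{266854}$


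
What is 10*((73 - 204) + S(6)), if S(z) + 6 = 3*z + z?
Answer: -1130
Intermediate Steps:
S(z) = -6 + 4*z (S(z) = -6 + (3*z + z) = -6 + 4*z)
10*((73 - 204) + S(6)) = 10*((73 - 204) + (-6 + 4*6)) = 10*(-131 + (-6 + 24)) = 10*(-131 + 18) = 10*(-113) = -1130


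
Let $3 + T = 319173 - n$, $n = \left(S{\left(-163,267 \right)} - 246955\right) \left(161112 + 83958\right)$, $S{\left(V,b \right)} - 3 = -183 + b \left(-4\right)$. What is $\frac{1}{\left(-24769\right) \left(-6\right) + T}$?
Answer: $\frac{1}{60827576994} \approx 1.644 \cdot 10^{-11}$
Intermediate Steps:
$S{\left(V,b \right)} = -180 - 4 b$ ($S{\left(V,b \right)} = 3 + \left(-183 + b \left(-4\right)\right) = 3 - \left(183 + 4 b\right) = -180 - 4 b$)
$n = -60827109210$ ($n = \left(\left(-180 - 1068\right) - 246955\right) \left(161112 + 83958\right) = \left(\left(-180 - 1068\right) - 246955\right) 245070 = \left(-1248 - 246955\right) 245070 = \left(-248203\right) 245070 = -60827109210$)
$T = 60827428380$ ($T = -3 + \left(319173 - -60827109210\right) = -3 + \left(319173 + 60827109210\right) = -3 + 60827428383 = 60827428380$)
$\frac{1}{\left(-24769\right) \left(-6\right) + T} = \frac{1}{\left(-24769\right) \left(-6\right) + 60827428380} = \frac{1}{148614 + 60827428380} = \frac{1}{60827576994}$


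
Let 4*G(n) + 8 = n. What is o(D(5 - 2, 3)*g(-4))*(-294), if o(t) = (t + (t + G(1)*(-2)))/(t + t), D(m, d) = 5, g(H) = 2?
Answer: -6909/20 ≈ -345.45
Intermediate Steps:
G(n) = -2 + n/4
o(t) = (7/2 + 2*t)/(2*t) (o(t) = (t + (t + (-2 + (¼)*1)*(-2)))/(t + t) = (t + (t + (-2 + ¼)*(-2)))/((2*t)) = (t + (t - 7/4*(-2)))*(1/(2*t)) = (t + (t + 7/2))*(1/(2*t)) = (t + (7/2 + t))*(1/(2*t)) = (7/2 + 2*t)*(1/(2*t)) = (7/2 + 2*t)/(2*t))
o(D(5 - 2, 3)*g(-4))*(-294) = ((7/4 + 5*2)/((5*2)))*(-294) = ((7/4 + 10)/10)*(-294) = ((⅒)*(47/4))*(-294) = (47/40)*(-294) = -6909/20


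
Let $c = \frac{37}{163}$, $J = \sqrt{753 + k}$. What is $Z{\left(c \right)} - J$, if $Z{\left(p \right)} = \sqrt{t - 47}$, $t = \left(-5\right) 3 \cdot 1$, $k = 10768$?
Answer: $- \sqrt{11521} + i \sqrt{62} \approx -107.34 + 7.874 i$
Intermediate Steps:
$J = \sqrt{11521}$ ($J = \sqrt{753 + 10768} = \sqrt{11521} \approx 107.34$)
$c = \frac{37}{163}$ ($c = 37 \cdot \frac{1}{163} = \frac{37}{163} \approx 0.22699$)
$t = -15$ ($t = \left(-15\right) 1 = -15$)
$Z{\left(p \right)} = i \sqrt{62}$ ($Z{\left(p \right)} = \sqrt{-15 - 47} = \sqrt{-62} = i \sqrt{62}$)
$Z{\left(c \right)} - J = i \sqrt{62} - \sqrt{11521} = - \sqrt{11521} + i \sqrt{62}$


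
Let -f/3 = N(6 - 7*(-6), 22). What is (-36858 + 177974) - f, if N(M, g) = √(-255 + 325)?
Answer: 141116 + 3*√70 ≈ 1.4114e+5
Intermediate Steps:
N(M, g) = √70
f = -3*√70 ≈ -25.100
(-36858 + 177974) - f = (-36858 + 177974) - (-3)*√70 = 141116 + 3*√70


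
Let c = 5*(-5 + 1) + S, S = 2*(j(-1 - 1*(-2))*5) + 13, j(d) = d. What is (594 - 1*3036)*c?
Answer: -7326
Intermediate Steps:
S = 23 (S = 2*((-1 - 1*(-2))*5) + 13 = 2*((-1 + 2)*5) + 13 = 2*(1*5) + 13 = 2*5 + 13 = 10 + 13 = 23)
c = 3 (c = 5*(-5 + 1) + 23 = 5*(-4) + 23 = -20 + 23 = 3)
(594 - 1*3036)*c = (594 - 1*3036)*3 = (594 - 3036)*3 = -2442*3 = -7326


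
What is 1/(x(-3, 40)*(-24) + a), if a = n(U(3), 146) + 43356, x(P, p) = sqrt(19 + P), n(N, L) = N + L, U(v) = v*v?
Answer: 1/43415 ≈ 2.3034e-5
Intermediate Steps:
U(v) = v**2
n(N, L) = L + N
a = 43511 (a = (146 + 3**2) + 43356 = (146 + 9) + 43356 = 155 + 43356 = 43511)
1/(x(-3, 40)*(-24) + a) = 1/(sqrt(19 - 3)*(-24) + 43511) = 1/(sqrt(16)*(-24) + 43511) = 1/(4*(-24) + 43511) = 1/(-96 + 43511) = 1/43415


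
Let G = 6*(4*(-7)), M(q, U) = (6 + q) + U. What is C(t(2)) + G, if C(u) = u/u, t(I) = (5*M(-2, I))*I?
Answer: -167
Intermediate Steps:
M(q, U) = 6 + U + q
t(I) = I*(20 + 5*I) (t(I) = (5*(6 + I - 2))*I = (5*(4 + I))*I = (20 + 5*I)*I = I*(20 + 5*I))
C(u) = 1
G = -168 (G = 6*(-28) = -168)
C(t(2)) + G = 1 - 168 = -167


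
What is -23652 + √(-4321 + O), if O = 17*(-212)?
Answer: -23652 + 5*I*√317 ≈ -23652.0 + 89.022*I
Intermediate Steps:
O = -3604
-23652 + √(-4321 + O) = -23652 + √(-4321 - 3604) = -23652 + √(-7925) = -23652 + 5*I*√317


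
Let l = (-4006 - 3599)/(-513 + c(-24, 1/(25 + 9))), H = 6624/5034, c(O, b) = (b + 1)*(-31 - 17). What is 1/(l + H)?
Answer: 2673893/39675153 ≈ 0.067395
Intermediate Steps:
c(O, b) = -48 - 48*b (c(O, b) = (1 + b)*(-48) = -48 - 48*b)
H = 1104/839 (H = 6624*(1/5034) = 1104/839 ≈ 1.3159)
l = 43095/3187 (l = (-4006 - 3599)/(-513 + (-48 - 48/(25 + 9))) = -7605/(-513 + (-48 - 48/34)) = -7605/(-513 + (-48 - 48*1/34)) = -7605/(-513 + (-48 - 24/17)) = -7605/(-513 - 840/17) = -7605/(-9561/17) = -7605*(-17/9561) = 43095/3187 ≈ 13.522)
1/(l + H) = 1/(43095/3187 + 1104/839) = 1/(39675153/2673893) = 2673893/39675153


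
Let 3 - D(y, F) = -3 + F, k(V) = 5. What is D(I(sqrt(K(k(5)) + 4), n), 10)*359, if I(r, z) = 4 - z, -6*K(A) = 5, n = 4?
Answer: -1436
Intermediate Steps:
K(A) = -5/6 (K(A) = -1/6*5 = -5/6)
D(y, F) = 6 - F (D(y, F) = 3 - (-3 + F) = 3 + (3 - F) = 6 - F)
D(I(sqrt(K(k(5)) + 4), n), 10)*359 = (6 - 1*10)*359 = (6 - 10)*359 = -4*359 = -1436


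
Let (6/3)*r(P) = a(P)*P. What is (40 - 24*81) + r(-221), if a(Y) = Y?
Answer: 45033/2 ≈ 22517.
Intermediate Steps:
r(P) = P**2/2 (r(P) = (P*P)/2 = P**2/2)
(40 - 24*81) + r(-221) = (40 - 24*81) + (1/2)*(-221)**2 = (40 - 1944) + (1/2)*48841 = -1904 + 48841/2 = 45033/2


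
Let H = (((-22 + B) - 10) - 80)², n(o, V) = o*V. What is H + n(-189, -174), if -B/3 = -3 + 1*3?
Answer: 45430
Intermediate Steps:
B = 0 (B = -3*(-3 + 1*3) = -3*(-3 + 3) = -3*0 = 0)
n(o, V) = V*o
H = 12544 (H = (((-22 + 0) - 10) - 80)² = ((-22 - 10) - 80)² = (-32 - 80)² = (-112)² = 12544)
H + n(-189, -174) = 12544 - 174*(-189) = 12544 + 32886 = 45430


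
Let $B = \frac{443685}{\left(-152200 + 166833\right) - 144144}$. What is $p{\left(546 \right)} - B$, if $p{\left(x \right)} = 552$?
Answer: $\frac{71933757}{129511} \approx 555.43$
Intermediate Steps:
$B = - \frac{443685}{129511}$ ($B = \frac{443685}{14633 - 144144} = \frac{443685}{-129511} = 443685 \left(- \frac{1}{129511}\right) = - \frac{443685}{129511} \approx -3.4258$)
$p{\left(546 \right)} - B = 552 - - \frac{443685}{129511} = 552 + \frac{443685}{129511} = \frac{71933757}{129511}$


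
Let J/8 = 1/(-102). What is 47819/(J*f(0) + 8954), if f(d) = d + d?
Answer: 47819/8954 ≈ 5.3405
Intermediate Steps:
f(d) = 2*d
J = -4/51 (J = 8/(-102) = 8*(-1/102) = -4/51 ≈ -0.078431)
47819/(J*f(0) + 8954) = 47819/(-8*0/51 + 8954) = 47819/(-4/51*0 + 8954) = 47819/(0 + 8954) = 47819/8954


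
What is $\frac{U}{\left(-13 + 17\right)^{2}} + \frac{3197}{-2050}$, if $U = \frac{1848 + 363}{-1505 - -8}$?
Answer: $- \frac{13517849}{8183600} \approx -1.6518$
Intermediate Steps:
$U = - \frac{737}{499}$ ($U = \frac{2211}{-1505 + 8} = \frac{2211}{-1497} = 2211 \left(- \frac{1}{1497}\right) = - \frac{737}{499} \approx -1.477$)
$\frac{U}{\left(-13 + 17\right)^{2}} + \frac{3197}{-2050} = - \frac{737}{499 \left(-13 + 17\right)^{2}} + \frac{3197}{-2050} = - \frac{737}{499 \cdot 4^{2}} + 3197 \left(- \frac{1}{2050}\right) = - \frac{737}{499 \cdot 16} - \frac{3197}{2050} = \left(- \frac{737}{499}\right) \frac{1}{16} - \frac{3197}{2050} = - \frac{737}{7984} - \frac{3197}{2050} = - \frac{13517849}{8183600}$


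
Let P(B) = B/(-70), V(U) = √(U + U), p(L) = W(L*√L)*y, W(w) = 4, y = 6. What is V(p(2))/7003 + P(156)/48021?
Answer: -26/560245 + 4*√3/7003 ≈ 0.00094291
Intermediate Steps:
p(L) = 24 (p(L) = 4*6 = 24)
V(U) = √2*√U (V(U) = √(2*U) = √2*√U)
P(B) = -B/70 (P(B) = B*(-1/70) = -B/70)
V(p(2))/7003 + P(156)/48021 = (√2*√24)/7003 - 1/70*156/48021 = (√2*(2*√6))*(1/7003) - 78/35*1/48021 = (4*√3)*(1/7003) - 26/560245 = 4*√3/7003 - 26/560245 = -26/560245 + 4*√3/7003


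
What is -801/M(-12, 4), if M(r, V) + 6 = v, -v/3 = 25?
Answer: 89/9 ≈ 9.8889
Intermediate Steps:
v = -75 (v = -3*25 = -75)
M(r, V) = -81 (M(r, V) = -6 - 75 = -81)
-801/M(-12, 4) = -801/(-81) = -801*(-1/81) = 89/9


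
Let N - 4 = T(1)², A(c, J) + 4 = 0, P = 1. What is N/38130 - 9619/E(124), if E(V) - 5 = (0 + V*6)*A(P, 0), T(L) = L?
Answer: 73357465/22656846 ≈ 3.2378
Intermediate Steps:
A(c, J) = -4 (A(c, J) = -4 + 0 = -4)
E(V) = 5 - 24*V (E(V) = 5 + (0 + V*6)*(-4) = 5 + (0 + 6*V)*(-4) = 5 + (6*V)*(-4) = 5 - 24*V)
N = 5 (N = 4 + 1² = 4 + 1 = 5)
N/38130 - 9619/E(124) = 5/38130 - 9619/(5 - 24*124) = 5*(1/38130) - 9619/(5 - 2976) = 1/7626 - 9619/(-2971) = 1/7626 - 9619*(-1/2971) = 1/7626 + 9619/2971 = 73357465/22656846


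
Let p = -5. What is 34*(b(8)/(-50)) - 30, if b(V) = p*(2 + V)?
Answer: 4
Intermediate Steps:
b(V) = -10 - 5*V (b(V) = -5*(2 + V) = -10 - 5*V)
34*(b(8)/(-50)) - 30 = 34*((-10 - 5*8)/(-50)) - 30 = 34*((-10 - 40)*(-1/50)) - 30 = 34*(-50*(-1/50)) - 30 = 34*1 - 30 = 34 - 30 = 4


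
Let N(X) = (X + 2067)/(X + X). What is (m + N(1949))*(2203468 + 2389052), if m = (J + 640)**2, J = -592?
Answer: 20631914470080/1949 ≈ 1.0586e+10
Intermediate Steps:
m = 2304 (m = (-592 + 640)**2 = 48**2 = 2304)
N(X) = (2067 + X)/(2*X) (N(X) = (2067 + X)/((2*X)) = (2067 + X)*(1/(2*X)) = (2067 + X)/(2*X))
(m + N(1949))*(2203468 + 2389052) = (2304 + (1/2)*(2067 + 1949)/1949)*(2203468 + 2389052) = (2304 + (1/2)*(1/1949)*4016)*4592520 = (2304 + 2008/1949)*4592520 = (4492504/1949)*4592520 = 20631914470080/1949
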